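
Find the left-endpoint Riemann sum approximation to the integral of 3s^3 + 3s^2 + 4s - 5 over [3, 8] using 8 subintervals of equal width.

Δs = (8 − 3)/8 = 0.625.
Left endpoints: 3, 3.625, 4.25, 4.875, 5.5, 6.125, 6.75, 7.375.
f(3) = 115, f(3.625) = 98215/512, f(4.25) = 296.484375, f(4.875) = 221885/512, f(5.5) = 606.875, f(6.125) = 420555/512, f(6.75) = 1081.328125, f(7.375) = 712225/512.
Sum = Δs · [f(3) + f(3.625) + f(4.25) + ...].
Sum = 3085.83984375.

3085.83984375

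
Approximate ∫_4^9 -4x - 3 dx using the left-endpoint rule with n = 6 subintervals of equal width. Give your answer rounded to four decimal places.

-136.6667

Δx = (9 − 4)/6 = 5/6.
Left endpoints: 4, 29/6, 17/3, 6.5, 22/3, 49/6.
f(4) = -19, f(29/6) = -67/3, f(17/3) = -77/3, f(6.5) = -29, f(22/3) = -97/3, f(49/6) = -107/3.
Sum = Δx · [f(4) + f(29/6) + f(17/3) + ...].
Sum ≈ -136.6667.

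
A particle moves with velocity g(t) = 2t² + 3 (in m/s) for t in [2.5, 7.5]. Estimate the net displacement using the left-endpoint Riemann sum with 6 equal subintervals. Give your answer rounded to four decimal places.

Δt = (7.5 − 2.5)/6 = 5/6.
Left endpoints: 2.5, 10/3, 25/6, 5, 35/6, 20/3.
g(2.5) = 15.5, g(10/3) = 227/9, g(25/6) = 679/18, g(5) = 53, g(35/6) = 1279/18, g(20/3) = 827/9.
Sum = Δt · [g(2.5) + g(10/3) + g(25/6) + ...].
Sum ≈ 245.3241.

245.3241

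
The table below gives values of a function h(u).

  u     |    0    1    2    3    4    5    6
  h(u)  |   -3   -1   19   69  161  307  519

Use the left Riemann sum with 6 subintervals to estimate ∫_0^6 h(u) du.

Δu = 1.
Sum = 1·[(-3) + (-1) + 19 + 69 + 161 + 307] = 552.

552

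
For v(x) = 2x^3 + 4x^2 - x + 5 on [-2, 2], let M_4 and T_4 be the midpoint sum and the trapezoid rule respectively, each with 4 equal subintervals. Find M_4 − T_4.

M_4 = 40.
T_4 = 44.
M_4 − T_4 = -4.

-4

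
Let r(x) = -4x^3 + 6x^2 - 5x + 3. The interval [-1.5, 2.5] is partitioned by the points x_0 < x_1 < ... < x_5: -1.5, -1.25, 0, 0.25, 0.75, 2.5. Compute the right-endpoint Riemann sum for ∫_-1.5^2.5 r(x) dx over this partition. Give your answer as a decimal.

-49.03125

Subinterval widths: 0.25, 1.25, 0.25, 0.5, 1.75.
Right endpoints: -1.25, 0, 0.25, 0.75, 2.5.
r(-1.25) = 26.4375, r(0) = 3, r(0.25) = 2.0625, r(0.75) = 0.9375, r(2.5) = -34.5.
Sum = Σ Δx_i · r(x_i).
Sum = -49.03125.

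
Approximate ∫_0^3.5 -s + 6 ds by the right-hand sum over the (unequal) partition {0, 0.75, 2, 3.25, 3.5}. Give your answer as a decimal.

Subinterval widths: 0.75, 1.25, 1.25, 0.25.
Right endpoints: 0.75, 2, 3.25, 3.5.
f(0.75) = 5.25, f(2) = 4, f(3.25) = 2.75, f(3.5) = 2.5.
Sum = Σ Δs_i · f(s_i).
Sum = 13.

13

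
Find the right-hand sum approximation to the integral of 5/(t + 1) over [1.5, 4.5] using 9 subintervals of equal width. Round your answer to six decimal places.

3.766333

Δt = (4.5 − 1.5)/9 = 1/3.
Right endpoints: 11/6, 13/6, 2.5, 17/6, 19/6, 3.5, 23/6, 25/6, 4.5.
f(11/6) = 30/17, f(13/6) = 30/19, f(2.5) = 10/7, f(17/6) = 30/23, f(19/6) = 1.2, f(3.5) = 10/9, f(23/6) = 30/29, f(25/6) = 30/31, f(4.5) = 10/11.
Sum = Δt · [f(11/6) + f(13/6) + f(2.5) + ...].
Sum ≈ 3.766333.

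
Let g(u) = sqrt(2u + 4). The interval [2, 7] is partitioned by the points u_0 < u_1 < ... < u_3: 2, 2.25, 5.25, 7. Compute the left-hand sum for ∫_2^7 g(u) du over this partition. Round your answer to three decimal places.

Subinterval widths: 0.25, 3, 1.75.
Left endpoints: 2, 2.25, 5.25.
g(2) ≈ 2.828, g(2.25) ≈ 2.915, g(5.25) ≈ 3.808.
Sum = Σ Δu_i · g(u_i).
Sum ≈ 16.117.

16.117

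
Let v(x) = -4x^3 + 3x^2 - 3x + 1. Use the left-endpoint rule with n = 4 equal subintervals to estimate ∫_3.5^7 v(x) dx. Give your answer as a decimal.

-1547.65625

Δx = (7 − 3.5)/4 = 0.875.
Left endpoints: 3.5, 4.375, 5.25, 6.125.
v(3.5) = -144.25, v(4.375) = -289.6640625, v(5.25) = -510.875, v(6.125) = -823.9609375.
Sum = Δx · [v(3.5) + v(4.375) + v(5.25) + v(6.125)].
Sum = -1547.65625.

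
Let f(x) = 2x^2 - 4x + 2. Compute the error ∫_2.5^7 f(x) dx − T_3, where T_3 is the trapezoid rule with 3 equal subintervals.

Exact integral: ∫_2.5^7 f(x) dx = 141.75.
T_3 = 145.125.
Error = 141.75 − 145.125 = -3.375.

-3.375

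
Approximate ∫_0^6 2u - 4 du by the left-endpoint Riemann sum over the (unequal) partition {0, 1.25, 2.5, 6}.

-3.375

Subinterval widths: 1.25, 1.25, 3.5.
Left endpoints: 0, 1.25, 2.5.
f(0) = -4, f(1.25) = -1.5, f(2.5) = 1.
Sum = Σ Δu_i · f(u_i).
Sum = -3.375.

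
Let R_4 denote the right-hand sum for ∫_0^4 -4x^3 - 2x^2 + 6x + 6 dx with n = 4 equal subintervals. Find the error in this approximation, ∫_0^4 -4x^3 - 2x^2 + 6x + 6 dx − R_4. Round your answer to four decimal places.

149.3333

Exact integral: ∫_0^4 f(x) dx ≈ -226.666667.
R_4 = -376.
Error ≈ -226.666667 − (-376) ≈ 149.3333.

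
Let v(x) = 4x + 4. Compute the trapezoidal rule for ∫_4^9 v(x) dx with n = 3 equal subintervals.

150

Δx = (9 − 4)/3 = 5/3.
v(4) = 20, v(17/3) = 80/3, v(22/3) = 100/3, v(9) = 40.
T_3 = (Δx/2)·[v(x_0) + 2v(x_1) + 2v(x_2) + v(x_3)].
Sum = 150.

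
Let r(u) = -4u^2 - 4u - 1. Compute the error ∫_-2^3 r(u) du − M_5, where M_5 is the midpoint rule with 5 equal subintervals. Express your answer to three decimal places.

Exact integral: ∫_-2^3 r(u) du ≈ -61.66667.
M_5 = -60.
Error ≈ -61.66667 − (-60) ≈ -1.667.

-1.667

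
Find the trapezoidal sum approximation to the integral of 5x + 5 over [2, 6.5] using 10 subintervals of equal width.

Δx = (6.5 − 2)/10 = 0.45.
f(2) = 15, f(2.45) = 17.25, f(2.9) = 19.5, f(3.35) = 21.75, f(3.8) = 24, f(4.25) = 26.25, f(4.7) = 28.5, f(5.15) = 30.75, f(5.6) = 33, f(6.05) = 35.25, f(6.5) = 37.5.
T_10 = (Δx/2)·[f(x_0) + 2f(x_1) + ... + 2f(x_{9}) + f(x_10)].
Sum = 118.125.

118.125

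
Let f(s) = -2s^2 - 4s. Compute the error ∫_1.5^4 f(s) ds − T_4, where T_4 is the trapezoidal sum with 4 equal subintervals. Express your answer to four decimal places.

0.3255

Exact integral: ∫_1.5^4 f(s) ds ≈ -67.916667.
T_4 = -68.2421875.
Error ≈ -67.916667 − (-68.2421875) ≈ 0.3255.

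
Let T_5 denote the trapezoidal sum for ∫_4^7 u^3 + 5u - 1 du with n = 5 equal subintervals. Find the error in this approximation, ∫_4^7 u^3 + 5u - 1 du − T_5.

-2.97

Exact integral: ∫_4^7 f(u) du = 615.75.
T_5 = 618.72.
Error = 615.75 − 618.72 = -2.97.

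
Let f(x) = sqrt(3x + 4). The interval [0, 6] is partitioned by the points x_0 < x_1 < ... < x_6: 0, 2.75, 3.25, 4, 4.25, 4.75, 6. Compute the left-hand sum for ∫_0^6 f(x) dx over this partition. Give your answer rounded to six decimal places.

18.417415

Subinterval widths: 2.75, 0.5, 0.75, 0.25, 0.5, 1.25.
Left endpoints: 0, 2.75, 3.25, 4, 4.25, 4.75.
f(0) ≈ 2.000000, f(2.75) ≈ 3.500000, f(3.25) ≈ 3.708099, f(4) ≈ 4.000000, f(4.25) ≈ 4.092676, f(4.75) ≈ 4.272002.
Sum = Σ Δx_i · f(x_i).
Sum ≈ 18.417415.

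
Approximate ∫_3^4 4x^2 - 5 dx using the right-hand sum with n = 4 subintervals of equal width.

Δx = (4 − 3)/4 = 0.25.
Right endpoints: 3.25, 3.5, 3.75, 4.
f(3.25) = 37.25, f(3.5) = 44, f(3.75) = 51.25, f(4) = 59.
Sum = Δx · [f(3.25) + f(3.5) + f(3.75) + f(4)].
Sum = 47.875.

47.875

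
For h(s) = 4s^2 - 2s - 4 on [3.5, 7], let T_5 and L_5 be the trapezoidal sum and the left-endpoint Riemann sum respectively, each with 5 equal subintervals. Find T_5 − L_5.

T_5 = 350.56.
L_5 = 301.56.
T_5 − L_5 = 49.

49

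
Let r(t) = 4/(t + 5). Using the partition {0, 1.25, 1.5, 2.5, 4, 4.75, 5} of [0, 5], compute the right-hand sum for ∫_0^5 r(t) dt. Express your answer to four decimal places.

2.5615

Subinterval widths: 1.25, 0.25, 1, 1.5, 0.75, 0.25.
Right endpoints: 1.25, 1.5, 2.5, 4, 4.75, 5.
r(1.25) = 0.64, r(1.5) = 8/13, r(2.5) = 8/15, r(4) = 4/9, r(4.75) = 16/39, r(5) = 0.4.
Sum = Σ Δt_i · r(t_i).
Sum ≈ 2.5615.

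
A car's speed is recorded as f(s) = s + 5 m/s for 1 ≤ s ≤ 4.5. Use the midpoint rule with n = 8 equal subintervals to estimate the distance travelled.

27.125

Δs = (4.5 − 1)/8 = 0.4375.
Midpoints: 1.21875, 1.65625, 2.09375, 2.53125, 2.96875, 3.40625, 3.84375, 4.28125.
f(1.21875) = 6.21875, f(1.65625) = 6.65625, f(2.09375) = 7.09375, f(2.53125) = 7.53125, f(2.96875) = 7.96875, f(3.40625) = 8.40625, f(3.84375) = 8.84375, f(4.28125) = 9.28125.
Sum = Δs · [f(1.21875) + f(1.65625) + f(2.09375) + ...].
Sum = 27.125.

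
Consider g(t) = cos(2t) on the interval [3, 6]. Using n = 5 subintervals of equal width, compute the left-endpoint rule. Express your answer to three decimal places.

Δt = (6 − 3)/5 = 0.6.
Left endpoints: 3, 3.6, 4.2, 4.8, 5.4.
g(3) ≈ 0.960, g(3.6) ≈ 0.608, g(4.2) ≈ -0.519, g(4.8) ≈ -0.985, g(5.4) ≈ -0.194.
Sum = Δt · [g(3) + g(3.6) + g(4.2) + g(4.8) + g(5.4)].
Sum ≈ -0.078.

-0.078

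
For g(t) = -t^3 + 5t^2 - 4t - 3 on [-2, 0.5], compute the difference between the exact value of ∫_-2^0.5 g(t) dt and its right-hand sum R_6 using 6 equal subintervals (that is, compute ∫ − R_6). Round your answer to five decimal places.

7.15784

Exact integral: ∫_-2^0.5 g(t) dt ≈ 17.5260417.
R_6 ≈ 10.3682002.
Error ≈ 17.5260417 − 10.3682002 ≈ 7.15784.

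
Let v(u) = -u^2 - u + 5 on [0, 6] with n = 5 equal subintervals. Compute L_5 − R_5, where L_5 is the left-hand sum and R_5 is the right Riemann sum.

50.4

L_5 = -36.24.
R_5 = -86.64.
L_5 − R_5 = 50.4.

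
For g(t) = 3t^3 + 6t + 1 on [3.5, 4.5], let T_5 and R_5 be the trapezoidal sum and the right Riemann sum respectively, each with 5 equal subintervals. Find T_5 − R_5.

-15.075

T_5 = 220.24.
R_5 = 235.315.
T_5 − R_5 = -15.075.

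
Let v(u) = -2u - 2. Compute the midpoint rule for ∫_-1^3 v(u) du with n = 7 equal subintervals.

-16

Δu = (3 − (-1))/7 = 4/7.
Midpoints: -5/7, -1/7, 3/7, 1, 11/7, 15/7, 19/7.
v(-5/7) = -4/7, v(-1/7) = -12/7, v(3/7) = -20/7, v(1) = -4, v(11/7) = -36/7, v(15/7) = -44/7, v(19/7) = -52/7.
Sum = Δu · [v(-5/7) + v(-1/7) + v(3/7) + ...].
Sum = -16.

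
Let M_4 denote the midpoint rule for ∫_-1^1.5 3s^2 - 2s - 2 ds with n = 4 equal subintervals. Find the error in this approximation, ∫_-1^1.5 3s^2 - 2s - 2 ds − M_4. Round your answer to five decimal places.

0.24414

Exact integral: ∫_-1^1.5 f(s) ds = -1.875.
M_4 ≈ -2.1191406.
Error ≈ -1.875 − (-2.1191406) ≈ 0.24414.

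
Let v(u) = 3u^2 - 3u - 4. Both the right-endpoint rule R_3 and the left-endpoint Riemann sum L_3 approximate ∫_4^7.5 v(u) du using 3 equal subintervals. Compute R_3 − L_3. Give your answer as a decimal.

R_3 ≈ 350.19444.
L_3 ≈ 221.56944.
R_3 − L_3 = 128.625.

128.625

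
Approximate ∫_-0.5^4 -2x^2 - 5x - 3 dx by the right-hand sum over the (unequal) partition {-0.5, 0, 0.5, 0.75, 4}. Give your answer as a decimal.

Subinterval widths: 0.5, 0.5, 0.25, 3.25.
Right endpoints: 0, 0.5, 0.75, 4.
f(0) = -3, f(0.5) = -6, f(0.75) = -7.875, f(4) = -55.
Sum = Σ Δx_i · f(x_i).
Sum = -185.21875.

-185.21875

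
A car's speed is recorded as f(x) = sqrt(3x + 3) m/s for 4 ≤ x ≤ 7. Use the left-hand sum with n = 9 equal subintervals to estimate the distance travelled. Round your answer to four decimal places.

Δx = (7 − 4)/9 = 1/3.
Left endpoints: 4, 13/3, 14/3, 5, 16/3, 17/3, 6, 19/3, 20/3.
f(4) ≈ 3.8730, f(13/3) ≈ 4.0000, f(14/3) ≈ 4.1231, f(5) ≈ 4.2426, f(16/3) ≈ 4.3589, f(17/3) ≈ 4.4721, f(6) ≈ 4.5826, f(19/3) ≈ 4.6904, f(20/3) ≈ 4.7958.
Sum = Δx · [f(4) + f(13/3) + f(14/3) + ...].
Sum ≈ 13.0462.

13.0462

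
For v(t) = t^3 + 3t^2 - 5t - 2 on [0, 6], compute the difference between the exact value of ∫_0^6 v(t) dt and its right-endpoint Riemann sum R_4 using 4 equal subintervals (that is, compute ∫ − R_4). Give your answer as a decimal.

-247.5

Exact integral: ∫_0^6 v(t) dt = 438.
R_4 = 685.5.
Error = 438 − 685.5 = -247.5.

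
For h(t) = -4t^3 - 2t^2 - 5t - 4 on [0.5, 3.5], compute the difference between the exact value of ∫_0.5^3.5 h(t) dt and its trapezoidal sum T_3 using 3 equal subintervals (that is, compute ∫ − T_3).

Exact integral: ∫_0.5^3.5 h(t) dt = -220.5.
T_3 = -233.5.
Error = -220.5 − (-233.5) = 13.

13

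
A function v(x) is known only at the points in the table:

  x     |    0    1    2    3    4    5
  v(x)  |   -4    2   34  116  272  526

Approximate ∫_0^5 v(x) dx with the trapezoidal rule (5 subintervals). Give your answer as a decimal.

685

Δx = 1.
T_5 = (1/2)·[(-4) + 2·2 + 2·34 + 2·116 + 2·272 + 526] = 685.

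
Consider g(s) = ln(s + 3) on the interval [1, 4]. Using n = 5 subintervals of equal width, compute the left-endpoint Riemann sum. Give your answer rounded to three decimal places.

Δs = (4 − 1)/5 = 0.6.
Left endpoints: 1, 1.6, 2.2, 2.8, 3.4.
g(1) ≈ 1.386, g(1.6) ≈ 1.526, g(2.2) ≈ 1.649, g(2.8) ≈ 1.758, g(3.4) ≈ 1.856.
Sum = Δs · [g(1) + g(1.6) + g(2.2) + g(2.8) + g(3.4)].
Sum ≈ 4.905.

4.905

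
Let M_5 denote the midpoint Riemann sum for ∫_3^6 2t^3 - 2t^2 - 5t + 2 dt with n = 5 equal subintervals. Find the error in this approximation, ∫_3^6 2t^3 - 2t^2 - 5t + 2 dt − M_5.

2.25

Exact integral: ∫_3^6 f(t) dt = 420.
M_5 = 417.75.
Error = 420 − 417.75 = 2.25.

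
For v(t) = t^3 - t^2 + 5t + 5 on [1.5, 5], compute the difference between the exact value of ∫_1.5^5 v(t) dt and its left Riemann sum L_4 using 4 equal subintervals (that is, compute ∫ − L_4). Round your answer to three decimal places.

Exact integral: ∫_1.5^5 v(t) dt ≈ 188.81771.
L_4 ≈ 141.81152.
Error ≈ 188.81771 − 141.81152 ≈ 47.006.

47.006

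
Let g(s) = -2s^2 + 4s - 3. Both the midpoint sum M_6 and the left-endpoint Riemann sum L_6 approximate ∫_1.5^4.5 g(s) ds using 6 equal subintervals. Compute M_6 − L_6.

M_6 = -31.375.
L_6 = -25.75.
M_6 − L_6 = -5.625.

-5.625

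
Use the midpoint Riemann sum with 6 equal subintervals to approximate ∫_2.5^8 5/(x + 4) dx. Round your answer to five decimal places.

3.06261

Δx = (8 − 2.5)/6 = 11/12.
Midpoints: 71/24, 3.875, 115/24, 137/24, 6.625, 181/24.
f(71/24) = 120/167, f(3.875) = 40/63, f(115/24) = 120/211, f(137/24) = 120/233, f(6.625) = 8/17, f(181/24) = 120/277.
Sum = Δx · [f(71/24) + f(3.875) + f(115/24) + ...].
Sum ≈ 3.06261.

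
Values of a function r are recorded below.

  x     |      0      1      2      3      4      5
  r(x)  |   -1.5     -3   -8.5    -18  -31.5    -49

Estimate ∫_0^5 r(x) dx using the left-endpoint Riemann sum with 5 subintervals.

Δx = 1.
Sum = 1·[(-1.5) + (-3) + (-8.5) + (-18) + (-31.5)] = -62.5.

-62.5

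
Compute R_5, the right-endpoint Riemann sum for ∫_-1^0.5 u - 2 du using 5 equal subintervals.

Δu = (0.5 − (-1))/5 = 0.3.
Right endpoints: -0.7, -0.4, -0.1, 0.2, 0.5.
f(-0.7) = -2.7, f(-0.4) = -2.4, f(-0.1) = -2.1, f(0.2) = -1.8, f(0.5) = -1.5.
Sum = Δu · [f(-0.7) + f(-0.4) + f(-0.1) + f(0.2) + f(0.5)].
Sum = -3.15.

-3.15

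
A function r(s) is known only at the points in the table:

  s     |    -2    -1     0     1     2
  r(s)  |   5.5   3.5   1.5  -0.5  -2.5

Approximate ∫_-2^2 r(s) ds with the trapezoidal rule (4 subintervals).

6

Δs = 1.
T_4 = (1/2)·[5.5 + 2·3.5 + 2·1.5 + 2·(-0.5) + (-2.5)] = 6.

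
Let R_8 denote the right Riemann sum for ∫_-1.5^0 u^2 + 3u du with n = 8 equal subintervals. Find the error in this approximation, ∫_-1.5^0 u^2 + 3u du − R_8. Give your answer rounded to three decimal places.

Exact integral: ∫_-1.5^0 f(u) du = -2.25.
R_8 ≈ -2.03027.
Error ≈ -2.25 − (-2.03027) ≈ -0.220.

-0.220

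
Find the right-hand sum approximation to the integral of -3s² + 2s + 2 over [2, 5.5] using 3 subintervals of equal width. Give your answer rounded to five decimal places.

Δs = (5.5 − 2)/3 = 7/6.
Right endpoints: 19/6, 13/3, 5.5.
f(19/6) = -21.75, f(13/3) = -137/3, f(5.5) = -77.75.
Sum = Δs · [f(19/6) + f(13/3) + f(5.5)].
Sum ≈ -169.36111.

-169.36111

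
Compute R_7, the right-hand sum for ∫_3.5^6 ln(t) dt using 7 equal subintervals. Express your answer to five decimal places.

Δt = (6 − 3.5)/7 = 5/14.
Right endpoints: 27/7, 59/14, 32/7, 69/14, 37/7, 79/14, 6.
f(27/7) ≈ 1.34993, f(59/14) ≈ 1.43848, f(32/7) ≈ 1.51983, f(69/14) ≈ 1.59505, f(37/7) ≈ 1.66501, f(79/14) ≈ 1.73039, f(6) ≈ 1.79176.
Sum = Δt · [f(27/7) + f(59/14) + f(32/7) + ...].
Sum ≈ 3.96087.

3.96087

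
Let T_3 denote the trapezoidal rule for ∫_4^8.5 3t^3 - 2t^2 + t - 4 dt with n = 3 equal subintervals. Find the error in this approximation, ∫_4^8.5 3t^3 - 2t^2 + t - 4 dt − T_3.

-91.546875

Exact integral: ∫_4^8.5 f(t) dt = 3366.421875.
T_3 = 3457.96875.
Error = 3366.421875 − 3457.96875 = -91.546875.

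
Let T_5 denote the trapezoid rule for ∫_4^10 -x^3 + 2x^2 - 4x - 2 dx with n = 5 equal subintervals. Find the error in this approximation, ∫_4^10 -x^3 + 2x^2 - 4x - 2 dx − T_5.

Exact integral: ∫_4^10 f(x) dx = -1992.
T_5 = -2019.36.
Error = -1992 − (-2019.36) = 27.36.

27.36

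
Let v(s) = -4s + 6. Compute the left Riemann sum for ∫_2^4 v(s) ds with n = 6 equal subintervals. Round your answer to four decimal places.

-10.6667

Δs = (4 − 2)/6 = 1/3.
Left endpoints: 2, 7/3, 8/3, 3, 10/3, 11/3.
v(2) = -2, v(7/3) = -10/3, v(8/3) = -14/3, v(3) = -6, v(10/3) = -22/3, v(11/3) = -26/3.
Sum = Δs · [v(2) + v(7/3) + v(8/3) + ...].
Sum ≈ -10.6667.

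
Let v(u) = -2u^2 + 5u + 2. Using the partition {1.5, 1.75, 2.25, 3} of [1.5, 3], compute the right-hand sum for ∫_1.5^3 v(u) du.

Subinterval widths: 0.25, 0.5, 0.75.
Right endpoints: 1.75, 2.25, 3.
v(1.75) = 4.625, v(2.25) = 3.125, v(3) = -1.
Sum = Σ Δu_i · v(u_i).
Sum = 1.96875.

1.96875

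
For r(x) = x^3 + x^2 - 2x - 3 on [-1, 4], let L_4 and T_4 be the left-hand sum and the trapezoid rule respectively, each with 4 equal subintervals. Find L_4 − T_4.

-43.75

L_4 = 18.828125.
T_4 = 62.578125.
L_4 − T_4 = -43.75.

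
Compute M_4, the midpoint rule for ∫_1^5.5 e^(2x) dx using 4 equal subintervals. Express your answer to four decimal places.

Δx = (5.5 − 1)/4 = 1.125.
Midpoints: 1.5625, 2.6875, 3.8125, 4.9375.
f(1.5625) ≈ 22.7599, f(2.6875) ≈ 215.9399, f(3.8125) ≈ 2048.7805, f(4.9375) ≈ 19438.2878.
Sum = Δx · [f(1.5625) + f(2.6875) + f(3.8125) + f(4.9375)].
Sum ≈ 24441.4891.

24441.4891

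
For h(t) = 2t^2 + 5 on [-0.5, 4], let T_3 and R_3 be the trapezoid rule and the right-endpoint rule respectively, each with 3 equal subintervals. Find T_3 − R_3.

-23.625

T_3 = 68.625.
R_3 = 92.25.
T_3 − R_3 = -23.625.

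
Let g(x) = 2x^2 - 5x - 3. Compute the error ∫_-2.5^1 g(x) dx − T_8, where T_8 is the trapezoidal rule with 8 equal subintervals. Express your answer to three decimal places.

Exact integral: ∫_-2.5^1 g(x) dx ≈ 13.70833.
T_8 ≈ 13.93164.
Error ≈ 13.70833 − 13.93164 ≈ -0.223.

-0.223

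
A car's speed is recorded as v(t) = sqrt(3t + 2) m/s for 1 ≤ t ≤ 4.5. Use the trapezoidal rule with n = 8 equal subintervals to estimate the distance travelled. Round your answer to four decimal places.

Δt = (4.5 − 1)/8 = 0.4375.
v(1) ≈ 2.2361, v(1.4375) ≈ 2.5125, v(1.875) ≈ 2.7613, v(2.3125) ≈ 2.9896, v(2.75) ≈ 3.2016, v(3.1875) ≈ 3.4004, v(3.625) ≈ 3.5882, v(4.0625) ≈ 3.7666, v(4.5) ≈ 3.9370.
T_8 = (Δt/2)·[v(t_0) + 2v(t_1) + ... + 2v(t_{7}) + v(t_8)].
Sum ≈ 11.0717.

11.0717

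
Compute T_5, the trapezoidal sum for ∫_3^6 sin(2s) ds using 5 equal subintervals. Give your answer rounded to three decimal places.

0.051

Δs = (6 − 3)/5 = 0.6.
f(3) ≈ -0.279, f(3.6) ≈ 0.794, f(4.2) ≈ 0.855, f(4.8) ≈ -0.174, f(5.4) ≈ -0.981, f(6) ≈ -0.537.
T_5 = (Δs/2)·[f(s_0) + 2f(s_1) + ... + 2f(s_{4}) + f(s_5)].
Sum ≈ 0.051.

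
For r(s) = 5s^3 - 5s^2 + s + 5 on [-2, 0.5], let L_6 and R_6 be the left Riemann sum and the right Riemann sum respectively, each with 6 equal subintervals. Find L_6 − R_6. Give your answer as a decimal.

L_6 ≈ -36.9046586.
R_6 ≈ -11.1234086.
L_6 − R_6 = -25.78125.

-25.78125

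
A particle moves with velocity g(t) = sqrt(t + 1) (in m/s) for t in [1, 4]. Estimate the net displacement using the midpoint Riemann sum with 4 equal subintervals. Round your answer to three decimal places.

Δt = (4 − 1)/4 = 0.75.
Midpoints: 1.375, 2.125, 2.875, 3.625.
g(1.375) ≈ 1.541, g(2.125) ≈ 1.768, g(2.875) ≈ 1.969, g(3.625) ≈ 2.151.
Sum = Δt · [g(1.375) + g(2.125) + g(2.875) + g(3.625)].
Sum ≈ 5.571.

5.571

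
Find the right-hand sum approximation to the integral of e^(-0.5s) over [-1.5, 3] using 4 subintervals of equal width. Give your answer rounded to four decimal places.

Δs = (3 − (-1.5))/4 = 1.125.
Right endpoints: -0.375, 0.75, 1.875, 3.
f(-0.375) ≈ 1.2062, f(0.75) ≈ 0.6873, f(1.875) ≈ 0.3916, f(3) ≈ 0.2231.
Sum = Δs · [f(-0.375) + f(0.75) + f(1.875) + f(3)].
Sum ≈ 2.8218.

2.8218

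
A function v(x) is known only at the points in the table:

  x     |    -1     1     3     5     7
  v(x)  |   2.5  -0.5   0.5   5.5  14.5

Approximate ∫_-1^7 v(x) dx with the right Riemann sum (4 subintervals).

40

Δx = 2.
Sum = 2·[(-0.5) + 0.5 + 5.5 + 14.5] = 40.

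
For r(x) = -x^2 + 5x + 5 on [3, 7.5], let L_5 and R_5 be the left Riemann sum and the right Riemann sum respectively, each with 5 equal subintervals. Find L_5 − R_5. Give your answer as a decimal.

L_5 = 19.53.
R_5 = -2.745.
L_5 − R_5 = 22.275.

22.275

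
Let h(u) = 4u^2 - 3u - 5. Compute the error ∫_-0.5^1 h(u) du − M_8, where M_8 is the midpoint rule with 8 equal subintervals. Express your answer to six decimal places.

Exact integral: ∫_-0.5^1 h(u) du = -7.125.
M_8 ≈ -7.14257812.
Error ≈ -7.125 − (-7.14257812) ≈ 0.017578.

0.017578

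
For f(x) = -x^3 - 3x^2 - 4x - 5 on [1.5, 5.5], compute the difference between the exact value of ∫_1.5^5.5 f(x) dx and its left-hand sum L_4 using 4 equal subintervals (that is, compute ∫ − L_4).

Exact integral: ∫_1.5^5.5 f(x) dx = -466.5.
L_4 = -344.
Error = -466.5 − (-344) = -122.5.

-122.5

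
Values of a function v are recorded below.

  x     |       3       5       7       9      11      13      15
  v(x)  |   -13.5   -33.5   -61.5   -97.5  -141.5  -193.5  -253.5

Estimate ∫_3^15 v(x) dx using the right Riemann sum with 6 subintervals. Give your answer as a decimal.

-1562

Δx = 2.
Sum = 2·[(-33.5) + (-61.5) + (-97.5) + (-141.5) + (-193.5) + (-253.5)] = -1562.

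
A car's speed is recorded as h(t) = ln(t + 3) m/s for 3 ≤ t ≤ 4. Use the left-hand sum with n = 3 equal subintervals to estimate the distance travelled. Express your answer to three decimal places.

Δt = (4 − 3)/3 = 1/3.
Left endpoints: 3, 10/3, 11/3.
h(3) ≈ 1.792, h(10/3) ≈ 1.846, h(11/3) ≈ 1.897.
Sum = Δt · [h(3) + h(10/3) + h(11/3)].
Sum ≈ 1.845.

1.845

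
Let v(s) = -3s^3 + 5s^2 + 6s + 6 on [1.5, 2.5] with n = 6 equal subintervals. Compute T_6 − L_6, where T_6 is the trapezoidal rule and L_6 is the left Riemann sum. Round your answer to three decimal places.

-0.896

T_6 ≈ 12.85648.
L_6 ≈ 13.75231.
T_6 − L_6 ≈ -0.896.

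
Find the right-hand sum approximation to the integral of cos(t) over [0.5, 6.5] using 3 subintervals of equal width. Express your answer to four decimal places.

-0.0707

Δt = (6.5 − 0.5)/3 = 2.
Right endpoints: 2.5, 4.5, 6.5.
f(2.5) ≈ -0.8011, f(4.5) ≈ -0.2108, f(6.5) ≈ 0.9766.
Sum = Δt · [f(2.5) + f(4.5) + f(6.5)].
Sum ≈ -0.0707.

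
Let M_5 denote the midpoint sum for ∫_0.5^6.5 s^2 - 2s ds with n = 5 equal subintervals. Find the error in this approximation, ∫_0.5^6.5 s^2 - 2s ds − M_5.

Exact integral: ∫_0.5^6.5 f(s) ds = 49.5.
M_5 = 48.78.
Error = 49.5 − 48.78 = 0.72.

0.72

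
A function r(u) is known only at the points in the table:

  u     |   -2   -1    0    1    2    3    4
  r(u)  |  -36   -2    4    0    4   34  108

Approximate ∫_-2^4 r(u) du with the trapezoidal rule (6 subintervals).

Δu = 1.
T_6 = (1/2)·[(-36) + 2·(-2) + 2·4 + 2·0 + 2·4 + 2·34 + 108] = 76.

76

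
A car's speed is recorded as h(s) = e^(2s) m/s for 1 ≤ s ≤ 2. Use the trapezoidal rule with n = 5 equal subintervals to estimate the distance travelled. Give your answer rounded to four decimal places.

Δs = (2 − 1)/5 = 0.2.
h(1) ≈ 7.3891, h(1.2) ≈ 11.0232, h(1.4) ≈ 16.4446, h(1.6) ≈ 24.5325, h(1.8) ≈ 36.5982, h(2) ≈ 54.5982.
T_5 = (Δs/2)·[h(s_0) + 2h(s_1) + ... + 2h(s_{4}) + h(s_5)].
Sum ≈ 23.9184.

23.9184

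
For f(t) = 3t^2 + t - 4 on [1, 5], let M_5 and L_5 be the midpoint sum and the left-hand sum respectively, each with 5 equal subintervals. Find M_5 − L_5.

28.48

M_5 = 119.36.
L_5 = 90.88.
M_5 − L_5 = 28.48.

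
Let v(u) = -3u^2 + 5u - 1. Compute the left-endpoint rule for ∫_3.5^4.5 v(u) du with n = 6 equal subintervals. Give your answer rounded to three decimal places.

Δu = (4.5 − 3.5)/6 = 1/6.
Left endpoints: 3.5, 11/3, 23/6, 4, 25/6, 13/3.
v(3.5) = -20.25, v(11/3) = -23, v(23/6) = -311/12, v(4) = -29, v(25/6) = -32.25, v(13/3) = -107/3.
Sum = Δu · [v(3.5) + v(11/3) + v(23/6) + ...].
Sum ≈ -27.681.

-27.681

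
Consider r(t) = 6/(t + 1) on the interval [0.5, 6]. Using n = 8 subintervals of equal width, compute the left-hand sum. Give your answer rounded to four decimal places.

10.4212

Δt = (6 − 0.5)/8 = 0.6875.
Left endpoints: 0.5, 1.1875, 1.875, 2.5625, 3.25, 3.9375, 4.625, 5.3125.
r(0.5) = 4, r(1.1875) = 96/35, r(1.875) = 48/23, r(2.5625) = 32/19, r(3.25) = 24/17, r(3.9375) = 96/79, r(4.625) = 16/15, r(5.3125) = 96/101.
Sum = Δt · [r(0.5) + r(1.1875) + r(1.875) + ...].
Sum ≈ 10.4212.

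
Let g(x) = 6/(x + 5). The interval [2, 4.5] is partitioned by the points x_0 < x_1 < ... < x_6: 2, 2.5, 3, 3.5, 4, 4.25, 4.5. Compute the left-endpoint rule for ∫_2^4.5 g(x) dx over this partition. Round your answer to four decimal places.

1.8853

Subinterval widths: 0.5, 0.5, 0.5, 0.5, 0.25, 0.25.
Left endpoints: 2, 2.5, 3, 3.5, 4, 4.25.
g(2) = 6/7, g(2.5) = 0.8, g(3) = 0.75, g(3.5) = 12/17, g(4) = 2/3, g(4.25) = 24/37.
Sum = Σ Δx_i · g(x_i).
Sum ≈ 1.8853.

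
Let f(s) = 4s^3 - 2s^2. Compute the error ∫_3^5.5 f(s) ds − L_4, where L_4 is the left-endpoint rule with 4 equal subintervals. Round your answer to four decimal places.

152.9622

Exact integral: ∫_3^5.5 f(s) ds ≈ 741.145833.
L_4 = 588.18359375.
Error ≈ 741.145833 − 588.18359375 ≈ 152.9622.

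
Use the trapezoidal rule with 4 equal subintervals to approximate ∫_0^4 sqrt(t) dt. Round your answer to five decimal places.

Δt = (4 − 0)/4 = 1.
f(0) ≈ 0.00000, f(1) ≈ 1.00000, f(2) ≈ 1.41421, f(3) ≈ 1.73205, f(4) ≈ 2.00000.
T_4 = (Δt/2)·[f(t_0) + 2f(t_1) + 2f(t_2) + 2f(t_3) + f(t_4)].
Sum ≈ 5.14626.

5.14626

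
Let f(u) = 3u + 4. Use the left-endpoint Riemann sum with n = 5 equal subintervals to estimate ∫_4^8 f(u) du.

83.2

Δu = (8 − 4)/5 = 0.8.
Left endpoints: 4, 4.8, 5.6, 6.4, 7.2.
f(4) = 16, f(4.8) = 18.4, f(5.6) = 20.8, f(6.4) = 23.2, f(7.2) = 25.6.
Sum = Δu · [f(4) + f(4.8) + f(5.6) + f(6.4) + f(7.2)].
Sum = 83.2.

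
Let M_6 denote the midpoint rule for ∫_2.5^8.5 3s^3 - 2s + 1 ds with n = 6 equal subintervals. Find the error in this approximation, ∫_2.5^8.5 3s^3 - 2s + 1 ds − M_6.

24.75

Exact integral: ∫_2.5^8.5 f(s) ds = 3825.75.
M_6 = 3801.
Error = 3825.75 − 3801 = 24.75.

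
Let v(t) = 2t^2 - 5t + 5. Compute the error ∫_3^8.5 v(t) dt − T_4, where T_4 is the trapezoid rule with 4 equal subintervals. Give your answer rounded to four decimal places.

Exact integral: ∫_3^8.5 v(t) dt ≈ 260.791667.
T_4 = 264.2578125.
Error ≈ 260.791667 − 264.2578125 ≈ -3.4661.

-3.4661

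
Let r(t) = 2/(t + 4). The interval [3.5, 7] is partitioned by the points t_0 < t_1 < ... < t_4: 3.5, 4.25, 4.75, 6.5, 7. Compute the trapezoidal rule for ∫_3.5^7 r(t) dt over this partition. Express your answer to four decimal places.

0.7684

Subinterval widths: 0.75, 0.5, 1.75, 0.5.
r(3.5) = 4/15, r(4.25) = 8/33, r(4.75) = 8/35, r(6.5) = 4/21, r(7) = 2/11.
On each subinterval the trapezoid contributes (Δt_i/2)·[r(t_{i-1}) + r(t_i)].
Sum ≈ 0.7684.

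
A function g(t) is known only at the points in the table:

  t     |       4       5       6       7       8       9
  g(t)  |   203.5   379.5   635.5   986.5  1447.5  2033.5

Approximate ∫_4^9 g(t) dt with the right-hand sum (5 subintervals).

Δt = 1.
Sum = 1·[379.5 + 635.5 + 986.5 + 1447.5 + 2033.5] = 5482.5.

5482.5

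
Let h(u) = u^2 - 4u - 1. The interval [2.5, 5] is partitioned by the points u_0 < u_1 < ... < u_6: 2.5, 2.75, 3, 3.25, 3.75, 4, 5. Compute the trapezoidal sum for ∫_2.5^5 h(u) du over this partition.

-3.34375

Subinterval widths: 0.25, 0.25, 0.25, 0.5, 0.25, 1.
h(2.5) = -4.75, h(2.75) = -4.4375, h(3) = -4, h(3.25) = -3.4375, h(3.75) = -1.9375, h(4) = -1, h(5) = 4.
On each subinterval the trapezoid contributes (Δu_i/2)·[h(u_{i-1}) + h(u_i)].
Sum = -3.34375.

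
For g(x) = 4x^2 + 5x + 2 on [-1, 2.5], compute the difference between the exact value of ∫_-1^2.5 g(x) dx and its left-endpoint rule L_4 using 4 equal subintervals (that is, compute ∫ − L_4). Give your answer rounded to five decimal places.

Exact integral: ∫_-1^2.5 g(x) dx ≈ 42.2916667.
L_4 = 27.234375.
Error ≈ 42.2916667 − 27.234375 ≈ 15.05729.

15.05729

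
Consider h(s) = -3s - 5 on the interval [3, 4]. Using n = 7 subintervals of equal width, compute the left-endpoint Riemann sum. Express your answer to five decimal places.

Δs = (4 − 3)/7 = 1/7.
Left endpoints: 3, 22/7, 23/7, 24/7, 25/7, 26/7, 27/7.
h(3) = -14, h(22/7) = -101/7, h(23/7) = -104/7, h(24/7) = -107/7, h(25/7) = -110/7, h(26/7) = -113/7, h(27/7) = -116/7.
Sum = Δs · [h(3) + h(22/7) + h(23/7) + ...].
Sum ≈ -15.28571.

-15.28571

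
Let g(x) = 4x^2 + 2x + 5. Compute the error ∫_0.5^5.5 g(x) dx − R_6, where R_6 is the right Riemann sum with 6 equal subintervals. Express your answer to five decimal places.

-56.48148

Exact integral: ∫_0.5^5.5 g(x) dx ≈ 276.6666667.
R_6 ≈ 333.1481481.
Error ≈ 276.6666667 − 333.1481481 ≈ -56.48148.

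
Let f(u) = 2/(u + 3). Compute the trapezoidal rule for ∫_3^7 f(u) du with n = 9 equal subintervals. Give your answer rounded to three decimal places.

1.022

Δu = (7 − 3)/9 = 4/9.
f(3) = 1/3, f(31/9) = 9/29, f(35/9) = 9/31, f(13/3) = 3/11, f(43/9) = 9/35, f(47/9) = 9/37, f(17/3) = 3/13, f(55/9) = 9/41, f(59/9) = 9/43, f(7) = 0.2.
T_9 = (Δu/2)·[f(u_0) + 2f(u_1) + ... + 2f(u_{8}) + f(u_9)].
Sum ≈ 1.022.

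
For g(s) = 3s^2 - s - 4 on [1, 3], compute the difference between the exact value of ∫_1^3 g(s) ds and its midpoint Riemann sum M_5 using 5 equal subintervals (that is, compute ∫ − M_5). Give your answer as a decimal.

Exact integral: ∫_1^3 g(s) ds = 14.
M_5 = 13.92.
Error = 14 − 13.92 = 0.08.

0.08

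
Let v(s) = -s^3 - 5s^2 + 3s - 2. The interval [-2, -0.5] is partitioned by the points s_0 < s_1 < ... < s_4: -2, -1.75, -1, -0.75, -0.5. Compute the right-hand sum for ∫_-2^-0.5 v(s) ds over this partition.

Subinterval widths: 0.25, 0.75, 0.25, 0.25.
Right endpoints: -1.75, -1, -0.75, -0.5.
v(-1.75) = -17.203125, v(-1) = -9, v(-0.75) = -6.640625, v(-0.5) = -4.625.
Sum = Σ Δs_i · v(s_i).
Sum = -13.8671875.

-13.8671875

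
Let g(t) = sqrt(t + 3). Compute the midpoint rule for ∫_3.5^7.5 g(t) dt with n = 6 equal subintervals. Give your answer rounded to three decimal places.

11.635

Δt = (7.5 − 3.5)/6 = 2/3.
Midpoints: 23/6, 4.5, 31/6, 35/6, 6.5, 43/6.
g(23/6) ≈ 2.614, g(4.5) ≈ 2.739, g(31/6) ≈ 2.858, g(35/6) ≈ 2.972, g(6.5) ≈ 3.082, g(43/6) ≈ 3.189.
Sum = Δt · [g(23/6) + g(4.5) + g(31/6) + ...].
Sum ≈ 11.635.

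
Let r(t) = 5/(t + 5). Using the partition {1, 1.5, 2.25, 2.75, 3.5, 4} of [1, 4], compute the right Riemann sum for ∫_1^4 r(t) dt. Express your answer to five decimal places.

1.94339

Subinterval widths: 0.5, 0.75, 0.5, 0.75, 0.5.
Right endpoints: 1.5, 2.25, 2.75, 3.5, 4.
r(1.5) = 10/13, r(2.25) = 20/29, r(2.75) = 20/31, r(3.5) = 10/17, r(4) = 5/9.
Sum = Σ Δt_i · r(t_i).
Sum ≈ 1.94339.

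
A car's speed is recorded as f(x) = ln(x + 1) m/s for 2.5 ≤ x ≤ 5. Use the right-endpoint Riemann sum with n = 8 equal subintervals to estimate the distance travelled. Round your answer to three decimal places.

Δx = (5 − 2.5)/8 = 0.3125.
Right endpoints: 2.8125, 3.125, 3.4375, 3.75, 4.0625, 4.375, 4.6875, 5.
f(2.8125) ≈ 1.338, f(3.125) ≈ 1.417, f(3.4375) ≈ 1.490, f(3.75) ≈ 1.558, f(4.0625) ≈ 1.622, f(4.375) ≈ 1.682, f(4.6875) ≈ 1.738, f(5) ≈ 1.792.
Sum = Δx · [f(2.8125) + f(3.125) + f(3.4375) + ...].
Sum ≈ 3.949.

3.949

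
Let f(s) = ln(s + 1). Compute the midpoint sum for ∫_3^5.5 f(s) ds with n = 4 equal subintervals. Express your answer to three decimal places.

4.123

Δs = (5.5 − 3)/4 = 0.625.
Midpoints: 3.3125, 3.9375, 4.5625, 5.1875.
f(3.3125) ≈ 1.462, f(3.9375) ≈ 1.597, f(4.5625) ≈ 1.716, f(5.1875) ≈ 1.823.
Sum = Δs · [f(3.3125) + f(3.9375) + f(4.5625) + f(5.1875)].
Sum ≈ 4.123.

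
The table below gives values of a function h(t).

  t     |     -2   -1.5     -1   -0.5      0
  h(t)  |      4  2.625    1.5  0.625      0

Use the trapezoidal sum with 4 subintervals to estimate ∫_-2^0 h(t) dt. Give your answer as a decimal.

Δt = 0.5.
T_4 = (0.5/2)·[4 + 2·2.625 + 2·1.5 + 2·0.625 + 0] = 3.375.

3.375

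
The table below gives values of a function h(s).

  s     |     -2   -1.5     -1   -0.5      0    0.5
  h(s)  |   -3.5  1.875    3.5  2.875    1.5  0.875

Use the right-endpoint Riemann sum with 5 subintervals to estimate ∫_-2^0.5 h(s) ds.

5.3125

Δs = 0.5.
Sum = 0.5·[1.875 + 3.5 + 2.875 + 1.5 + 0.875] = 5.3125.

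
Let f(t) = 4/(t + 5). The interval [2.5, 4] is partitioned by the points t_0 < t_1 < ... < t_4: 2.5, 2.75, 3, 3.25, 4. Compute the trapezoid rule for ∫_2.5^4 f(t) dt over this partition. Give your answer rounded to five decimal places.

Subinterval widths: 0.25, 0.25, 0.25, 0.75.
f(2.5) = 8/15, f(2.75) = 16/31, f(3) = 0.5, f(3.25) = 16/33, f(4) = 4/9.
On each subinterval the trapezoid contributes (Δt_i/2)·[f(t_{i-1}) + f(t_i)].
Sum ≈ 0.72979.

0.72979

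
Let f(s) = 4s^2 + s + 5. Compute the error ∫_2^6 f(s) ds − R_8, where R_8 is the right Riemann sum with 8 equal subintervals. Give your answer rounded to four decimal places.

-33.6667

Exact integral: ∫_2^6 f(s) ds ≈ 313.333333.
R_8 = 347.
Error ≈ 313.333333 − 347 ≈ -33.6667.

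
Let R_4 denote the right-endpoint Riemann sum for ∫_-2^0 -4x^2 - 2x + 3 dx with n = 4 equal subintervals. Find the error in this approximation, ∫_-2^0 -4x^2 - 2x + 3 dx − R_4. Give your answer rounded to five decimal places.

-2.66667

Exact integral: ∫_-2^0 f(x) dx ≈ -0.6666667.
R_4 = 2.
Error ≈ -0.6666667 − 2 ≈ -2.66667.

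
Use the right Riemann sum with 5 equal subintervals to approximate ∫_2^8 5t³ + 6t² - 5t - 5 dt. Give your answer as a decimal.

7754.64

Δt = (8 − 2)/5 = 1.2.
Right endpoints: 3.2, 4.4, 5.6, 6.8, 8.
f(3.2) = 204.28, f(4.4) = 515.08, f(5.6) = 1033.24, f(6.8) = 1810.6, f(8) = 2899.
Sum = Δt · [f(3.2) + f(4.4) + f(5.6) + f(6.8) + f(8)].
Sum = 7754.64.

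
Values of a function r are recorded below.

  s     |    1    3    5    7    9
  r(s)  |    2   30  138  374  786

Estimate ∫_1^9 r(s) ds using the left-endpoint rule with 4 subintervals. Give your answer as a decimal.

1088

Δs = 2.
Sum = 2·[2 + 30 + 138 + 374] = 1088.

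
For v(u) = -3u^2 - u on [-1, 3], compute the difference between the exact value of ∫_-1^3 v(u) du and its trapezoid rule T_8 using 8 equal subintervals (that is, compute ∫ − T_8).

0.5

Exact integral: ∫_-1^3 v(u) du = -32.
T_8 = -32.5.
Error = -32 − (-32.5) = 0.5.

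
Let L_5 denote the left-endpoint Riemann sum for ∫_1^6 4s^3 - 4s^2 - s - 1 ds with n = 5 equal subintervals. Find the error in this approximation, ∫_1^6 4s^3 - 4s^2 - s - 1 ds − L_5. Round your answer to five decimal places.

325.83333

Exact integral: ∫_1^6 f(s) ds ≈ 985.8333333.
L_5 = 660.
Error ≈ 985.8333333 − 660 ≈ 325.83333.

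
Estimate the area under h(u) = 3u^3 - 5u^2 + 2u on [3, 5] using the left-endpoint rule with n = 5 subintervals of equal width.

Δu = (5 − 3)/5 = 0.4.
Left endpoints: 3, 3.4, 3.8, 4.2, 4.6.
h(3) = 42, h(3.4) = 66.912, h(3.8) = 100.016, h(4.2) = 142.464, h(4.6) = 195.408.
Sum = Δu · [h(3) + h(3.4) + h(3.8) + h(4.2) + h(4.6)].
Sum = 218.72.

218.72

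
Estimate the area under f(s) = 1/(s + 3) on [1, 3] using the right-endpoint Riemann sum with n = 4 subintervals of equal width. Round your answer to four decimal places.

Δs = (3 − 1)/4 = 0.5.
Right endpoints: 1.5, 2, 2.5, 3.
f(1.5) = 2/9, f(2) = 0.2, f(2.5) = 2/11, f(3) = 1/6.
Sum = Δs · [f(1.5) + f(2) + f(2.5) + f(3)].
Sum ≈ 0.3854.

0.3854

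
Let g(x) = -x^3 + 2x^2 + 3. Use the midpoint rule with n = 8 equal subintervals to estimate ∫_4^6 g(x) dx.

Δx = (6 − 4)/8 = 0.25.
Midpoints: 4.125, 4.375, 4.625, 4.875, 5.125, 5.375, 5.625, 5.875.
g(4.125) = -16977/512, g(4.375) = -21739/512, g(4.625) = -27213/512, g(4.875) = -33447/512, g(5.125) = -40489/512, g(5.375) = -48387/512, g(5.625) = -57189/512, g(5.875) = -66943/512.
Sum = Δx · [g(4.125) + g(4.375) + g(4.625) + ...].
Sum = -152.53125.

-152.53125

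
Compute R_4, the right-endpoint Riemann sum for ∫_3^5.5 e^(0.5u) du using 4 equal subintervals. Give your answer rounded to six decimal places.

25.991041

Δu = (5.5 − 3)/4 = 0.625.
Right endpoints: 3.625, 4.25, 4.875, 5.5.
f(3.625) ≈ 6.125743, f(4.25) ≈ 8.372897, f(4.875) ≈ 11.444394, f(5.5) ≈ 15.642632.
Sum = Δu · [f(3.625) + f(4.25) + f(4.875) + f(5.5)].
Sum ≈ 25.991041.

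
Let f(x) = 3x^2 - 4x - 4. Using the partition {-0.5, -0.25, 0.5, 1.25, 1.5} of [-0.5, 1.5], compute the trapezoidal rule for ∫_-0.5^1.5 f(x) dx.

-8.0625

Subinterval widths: 0.25, 0.75, 0.75, 0.25.
f(-0.5) = -1.25, f(-0.25) = -2.8125, f(0.5) = -5.25, f(1.25) = -4.3125, f(1.5) = -3.25.
On each subinterval the trapezoid contributes (Δx_i/2)·[f(x_{i-1}) + f(x_i)].
Sum = -8.0625.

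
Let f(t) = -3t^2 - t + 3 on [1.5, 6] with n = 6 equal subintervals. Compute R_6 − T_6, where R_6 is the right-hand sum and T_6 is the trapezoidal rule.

-39.65625

R_6 = -256.921875.
T_6 = -217.265625.
R_6 − T_6 = -39.65625.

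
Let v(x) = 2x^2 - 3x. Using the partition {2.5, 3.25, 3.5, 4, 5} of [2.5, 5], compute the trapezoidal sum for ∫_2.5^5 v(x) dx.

45.3125

Subinterval widths: 0.75, 0.25, 0.5, 1.
v(2.5) = 5, v(3.25) = 11.375, v(3.5) = 14, v(4) = 20, v(5) = 35.
On each subinterval the trapezoid contributes (Δx_i/2)·[v(x_{i-1}) + v(x_i)].
Sum = 45.3125.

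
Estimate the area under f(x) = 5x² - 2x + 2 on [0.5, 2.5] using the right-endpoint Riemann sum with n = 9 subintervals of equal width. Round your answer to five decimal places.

Δx = (2.5 − 0.5)/9 = 2/9.
Right endpoints: 13/18, 17/18, 7/6, 25/18, 29/18, 11/6, 37/18, 41/18, 2.5.
f(13/18) = 1025/324, f(17/18) = 1481/324, f(7/6) = 233/36, f(25/18) = 2873/324, f(29/18) = 3809/324, f(11/6) = 545/36, f(37/18) = 6161/324, f(41/18) = 7577/324, f(2.5) = 28.25.
Sum = Δx · [f(13/18) + f(17/18) + f(7/6) + ...].
Sum ≈ 26.80453.

26.80453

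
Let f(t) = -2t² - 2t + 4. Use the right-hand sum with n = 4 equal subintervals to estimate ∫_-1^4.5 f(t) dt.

-96.1640625

Δt = (4.5 − (-1))/4 = 1.375.
Right endpoints: 0.375, 1.75, 3.125, 4.5.
f(0.375) = 2.96875, f(1.75) = -5.625, f(3.125) = -21.78125, f(4.5) = -45.5.
Sum = Δt · [f(0.375) + f(1.75) + f(3.125) + f(4.5)].
Sum = -96.1640625.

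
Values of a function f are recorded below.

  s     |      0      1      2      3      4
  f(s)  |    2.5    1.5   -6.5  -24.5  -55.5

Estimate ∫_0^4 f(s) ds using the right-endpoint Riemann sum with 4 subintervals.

-85

Δs = 1.
Sum = 1·[1.5 + (-6.5) + (-24.5) + (-55.5)] = -85.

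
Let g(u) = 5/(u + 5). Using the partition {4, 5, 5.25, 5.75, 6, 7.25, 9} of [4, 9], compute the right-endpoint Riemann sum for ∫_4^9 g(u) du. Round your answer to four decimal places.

Subinterval widths: 1, 0.25, 0.5, 0.25, 1.25, 1.75.
Right endpoints: 5, 5.25, 5.75, 6, 7.25, 9.
g(5) = 0.5, g(5.25) = 20/41, g(5.75) = 20/43, g(6) = 5/11, g(7.25) = 20/49, g(9) = 5/14.
Sum = Σ Δu_i · g(u_i).
Sum ≈ 2.1033.

2.1033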